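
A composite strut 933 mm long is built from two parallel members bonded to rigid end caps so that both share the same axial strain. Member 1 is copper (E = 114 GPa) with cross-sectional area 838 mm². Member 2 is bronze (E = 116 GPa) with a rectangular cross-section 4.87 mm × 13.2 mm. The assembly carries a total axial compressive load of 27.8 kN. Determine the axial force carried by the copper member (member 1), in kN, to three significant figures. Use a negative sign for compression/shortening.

-25.8 kN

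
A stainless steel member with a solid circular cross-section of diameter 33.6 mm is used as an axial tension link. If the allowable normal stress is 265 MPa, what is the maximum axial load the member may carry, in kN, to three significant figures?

235 kN

A = 886.7 mm².
P_max = σ_allow · A = 265 · 886.7 = 235000 N = 235 kN.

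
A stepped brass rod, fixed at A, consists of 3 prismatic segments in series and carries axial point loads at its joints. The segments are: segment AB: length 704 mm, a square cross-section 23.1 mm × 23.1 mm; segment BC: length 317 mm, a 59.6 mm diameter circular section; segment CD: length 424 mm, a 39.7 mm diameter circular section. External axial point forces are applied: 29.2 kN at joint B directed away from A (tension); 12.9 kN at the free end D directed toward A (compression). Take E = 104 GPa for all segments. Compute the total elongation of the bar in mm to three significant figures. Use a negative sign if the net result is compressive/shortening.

Internal axial forces (sectioning from the free end, tension +): N_CD = -12.9 kN, N_BC = -12.9 kN, N_AB = 16.3 kN.
A_AB = 533.6 mm².
A_BC = 2790 mm².
A_CD = 1238 mm².
δ_AB = 16300·704/(533.6·104000) = 0.2068 mm
δ_BC = -12900·317/(2790·104000) = -0.01409 mm
δ_CD = -12900·424/(1238·104000) = -0.04249 mm
δ = Σδ_i = 0.1502 mm.

0.150 mm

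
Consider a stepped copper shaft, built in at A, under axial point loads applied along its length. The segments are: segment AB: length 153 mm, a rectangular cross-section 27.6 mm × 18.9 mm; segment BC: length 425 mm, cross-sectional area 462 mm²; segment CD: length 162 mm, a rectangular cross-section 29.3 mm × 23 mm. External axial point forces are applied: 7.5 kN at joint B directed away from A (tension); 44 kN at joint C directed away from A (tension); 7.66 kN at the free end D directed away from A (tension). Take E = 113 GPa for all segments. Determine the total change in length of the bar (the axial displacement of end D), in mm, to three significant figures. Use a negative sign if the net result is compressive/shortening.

Internal axial forces (sectioning from the free end, tension +): N_CD = 7.66 kN, N_BC = 51.66 kN, N_AB = 59.16 kN.
A_AB = 521.6 mm².
A_CD = 673.9 mm².
δ_AB = 59160·153/(521.6·113000) = 0.1536 mm
δ_BC = 51660·425/(462·113000) = 0.4206 mm
δ_CD = 7660·162/(673.9·113000) = 0.0163 mm
δ = Σδ_i = 0.5904 mm.

0.590 mm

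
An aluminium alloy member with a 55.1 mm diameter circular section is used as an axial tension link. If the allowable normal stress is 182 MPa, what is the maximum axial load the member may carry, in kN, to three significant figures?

434 kN

A = 2384 mm².
P_max = σ_allow · A = 182 · 2384 = 434000 N = 434 kN.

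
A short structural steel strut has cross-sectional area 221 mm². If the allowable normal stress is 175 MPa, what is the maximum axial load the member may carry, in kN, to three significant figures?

P_max = σ_allow · A = 175 · 221 = 38680 N = 38.67 kN.

38.7 kN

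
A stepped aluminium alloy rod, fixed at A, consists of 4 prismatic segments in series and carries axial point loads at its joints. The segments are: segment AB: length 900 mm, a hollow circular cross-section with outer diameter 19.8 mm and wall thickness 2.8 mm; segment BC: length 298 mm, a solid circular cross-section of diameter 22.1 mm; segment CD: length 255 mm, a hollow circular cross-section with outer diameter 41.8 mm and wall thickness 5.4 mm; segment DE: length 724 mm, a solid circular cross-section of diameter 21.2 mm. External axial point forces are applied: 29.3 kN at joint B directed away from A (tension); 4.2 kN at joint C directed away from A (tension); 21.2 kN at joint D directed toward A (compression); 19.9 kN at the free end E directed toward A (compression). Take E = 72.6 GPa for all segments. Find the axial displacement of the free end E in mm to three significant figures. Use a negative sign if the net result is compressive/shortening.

Internal axial forces (sectioning from the free end, tension +): N_DE = -19.9 kN, N_CD = -41.1 kN, N_BC = -36.9 kN, N_AB = -7.6 kN.
A_AB = 149.5 mm².
A_BC = 383.6 mm².
A_CD = 617.5 mm².
A_DE = 353 mm².
δ_AB = -7600·900/(149.5·72600) = -0.63 mm
δ_BC = -36900·298/(383.6·72600) = -0.3948 mm
δ_CD = -41100·255/(617.5·72600) = -0.2338 mm
δ_DE = -19900·724/(353·72600) = -0.5622 mm
δ = Σδ_i = -1.821 mm.

-1.82 mm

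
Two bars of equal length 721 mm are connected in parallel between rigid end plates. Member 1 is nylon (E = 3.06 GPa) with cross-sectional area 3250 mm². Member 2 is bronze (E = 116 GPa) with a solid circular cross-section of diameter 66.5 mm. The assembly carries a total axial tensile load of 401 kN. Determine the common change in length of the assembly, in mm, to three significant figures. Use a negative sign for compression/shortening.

0.700 mm

A_2 = 3473 mm².
Equal strain + equilibrium ⇒ each member carries load in proportion to AE: A₁E₁ = 9945000 N, A₂E₂ = 402900000 N, ΣAE = 412800000 N.
δ = PL/ΣAE = 401000·721/412800000 = 0.7003 mm.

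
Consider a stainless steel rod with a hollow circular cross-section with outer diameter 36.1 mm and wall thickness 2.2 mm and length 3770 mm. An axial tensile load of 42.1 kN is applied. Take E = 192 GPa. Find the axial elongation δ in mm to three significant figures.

3.53 mm

A = 234.3 mm².
δ_mech = NL/(AE) = 42100·3770/(234.3·192000) = 3.528 mm.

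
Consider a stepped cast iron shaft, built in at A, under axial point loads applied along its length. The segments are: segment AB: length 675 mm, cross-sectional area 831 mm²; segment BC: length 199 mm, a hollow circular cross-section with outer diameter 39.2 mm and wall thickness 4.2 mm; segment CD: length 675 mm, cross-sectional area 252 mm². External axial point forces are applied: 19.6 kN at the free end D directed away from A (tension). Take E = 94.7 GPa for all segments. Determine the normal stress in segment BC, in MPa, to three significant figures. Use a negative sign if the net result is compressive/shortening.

42.4 MPa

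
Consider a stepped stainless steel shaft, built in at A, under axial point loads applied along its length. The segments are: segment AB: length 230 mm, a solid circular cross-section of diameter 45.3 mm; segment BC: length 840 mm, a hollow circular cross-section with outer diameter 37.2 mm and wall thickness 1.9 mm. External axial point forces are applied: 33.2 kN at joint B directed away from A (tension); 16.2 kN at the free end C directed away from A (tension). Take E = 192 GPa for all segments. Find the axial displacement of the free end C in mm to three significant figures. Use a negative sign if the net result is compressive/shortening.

0.373 mm

Internal axial forces (sectioning from the free end, tension +): N_BC = 16.2 kN, N_AB = 49.4 kN.
A_AB = 1612 mm².
A_BC = 210.7 mm².
δ_AB = 49400·230/(1612·192000) = 0.03672 mm
δ_BC = 16200·840/(210.7·192000) = 0.3364 mm
δ = Σδ_i = 0.3731 mm.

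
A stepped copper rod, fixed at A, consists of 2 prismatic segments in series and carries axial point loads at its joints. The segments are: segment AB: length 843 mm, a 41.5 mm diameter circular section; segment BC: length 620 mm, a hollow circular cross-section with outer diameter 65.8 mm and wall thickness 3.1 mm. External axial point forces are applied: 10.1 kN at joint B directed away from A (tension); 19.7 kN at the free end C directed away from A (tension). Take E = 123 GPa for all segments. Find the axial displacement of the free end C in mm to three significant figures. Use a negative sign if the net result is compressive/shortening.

0.314 mm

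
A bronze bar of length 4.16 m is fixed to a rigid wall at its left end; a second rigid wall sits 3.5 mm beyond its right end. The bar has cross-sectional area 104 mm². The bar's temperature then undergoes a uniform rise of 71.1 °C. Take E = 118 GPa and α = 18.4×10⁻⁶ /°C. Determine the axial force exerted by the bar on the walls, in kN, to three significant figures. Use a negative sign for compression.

Free thermal expansion αLΔT = 18.4e-6 · 4160 · 71.1 = 5.442 mm.
The walls engage after the gap closes; constrained expansion = 5.442 − 3.5 = 1.942 mm.
The walls impose strain ε = −(1.942)/4160 = -4.6689e-04; σ = Eε = 118000 · -4.6689e-04 = -55.09 MPa.
Wall reaction R = σ·A = -55.09·104 = -5730 N = -5.73 kN.

-5.73 kN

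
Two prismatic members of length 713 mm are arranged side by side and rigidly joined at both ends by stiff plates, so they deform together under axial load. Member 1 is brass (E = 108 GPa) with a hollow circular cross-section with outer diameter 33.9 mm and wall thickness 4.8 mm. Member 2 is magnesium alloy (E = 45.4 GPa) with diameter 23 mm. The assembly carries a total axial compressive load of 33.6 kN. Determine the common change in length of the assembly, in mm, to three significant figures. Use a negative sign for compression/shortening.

A_1 = 438.8 mm².
A_2 = 415.5 mm².
Equal strain + equilibrium ⇒ each member carries load in proportion to AE: A₁E₁ = 47390000 N, A₂E₂ = 18860000 N, ΣAE = 66250000 N.
δ = PL/ΣAE = -33600·713/66250000 = -0.3616 mm.

-0.362 mm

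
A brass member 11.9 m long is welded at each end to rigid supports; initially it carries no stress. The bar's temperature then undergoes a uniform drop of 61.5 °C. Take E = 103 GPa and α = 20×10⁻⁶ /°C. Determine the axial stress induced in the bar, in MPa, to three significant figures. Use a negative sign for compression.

Free thermal expansion αLΔT = 20e-6 · 11900 · -61.5 = -14.64 mm.
The walls impose strain ε = −(-14.64)/11900 = 1.2300e-03; σ = Eε = 103000 · 1.2300e-03 = 126.7 MPa.

127 MPa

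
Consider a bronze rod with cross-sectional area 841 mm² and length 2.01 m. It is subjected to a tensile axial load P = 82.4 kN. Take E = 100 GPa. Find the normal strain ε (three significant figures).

9.80e-04

σ = N/A = 97.98 MPa; ε = σ/E = 97.98/100000 = 9.798e-04.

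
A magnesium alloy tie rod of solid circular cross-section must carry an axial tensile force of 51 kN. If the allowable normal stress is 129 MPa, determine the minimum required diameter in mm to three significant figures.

22.4 mm

Required area A ≥ P/σ_allow = 51000/129 = 395.3 mm².
For a solid circular section, d ≥ √(4A/π) = 22.44 mm.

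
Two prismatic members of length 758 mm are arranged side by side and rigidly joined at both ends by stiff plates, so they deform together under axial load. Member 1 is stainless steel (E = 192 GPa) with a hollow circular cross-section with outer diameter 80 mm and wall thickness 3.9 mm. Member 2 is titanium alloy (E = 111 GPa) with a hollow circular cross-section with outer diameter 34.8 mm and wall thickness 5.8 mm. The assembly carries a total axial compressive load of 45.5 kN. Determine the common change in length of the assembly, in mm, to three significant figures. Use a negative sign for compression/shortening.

A_1 = 932.4 mm².
A_2 = 528.4 mm².
Equal strain + equilibrium ⇒ each member carries load in proportion to AE: A₁E₁ = 179000000 N, A₂E₂ = 58650000 N, ΣAE = 237700000 N.
δ = PL/ΣAE = -45500·758/237700000 = -0.1451 mm.

-0.145 mm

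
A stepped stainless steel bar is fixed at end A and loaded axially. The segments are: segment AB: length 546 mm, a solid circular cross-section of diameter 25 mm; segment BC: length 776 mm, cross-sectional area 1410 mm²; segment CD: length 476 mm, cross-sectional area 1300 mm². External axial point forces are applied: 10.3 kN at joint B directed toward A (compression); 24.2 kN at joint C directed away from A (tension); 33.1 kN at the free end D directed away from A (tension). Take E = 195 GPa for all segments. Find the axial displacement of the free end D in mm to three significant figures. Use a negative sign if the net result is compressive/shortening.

Internal axial forces (sectioning from the free end, tension +): N_CD = 33.1 kN, N_BC = 57.3 kN, N_AB = 47 kN.
A_AB = 490.9 mm².
δ_AB = 47000·546/(490.9·195000) = 0.2681 mm
δ_BC = 57300·776/(1410·195000) = 0.1617 mm
δ_CD = 33100·476/(1300·195000) = 0.06215 mm
δ = Σδ_i = 0.492 mm.

0.492 mm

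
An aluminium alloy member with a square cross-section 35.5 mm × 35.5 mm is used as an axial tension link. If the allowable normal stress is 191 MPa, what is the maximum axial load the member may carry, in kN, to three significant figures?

A = 1260 mm².
P_max = σ_allow · A = 191 · 1260 = 240700 N = 240.7 kN.

241 kN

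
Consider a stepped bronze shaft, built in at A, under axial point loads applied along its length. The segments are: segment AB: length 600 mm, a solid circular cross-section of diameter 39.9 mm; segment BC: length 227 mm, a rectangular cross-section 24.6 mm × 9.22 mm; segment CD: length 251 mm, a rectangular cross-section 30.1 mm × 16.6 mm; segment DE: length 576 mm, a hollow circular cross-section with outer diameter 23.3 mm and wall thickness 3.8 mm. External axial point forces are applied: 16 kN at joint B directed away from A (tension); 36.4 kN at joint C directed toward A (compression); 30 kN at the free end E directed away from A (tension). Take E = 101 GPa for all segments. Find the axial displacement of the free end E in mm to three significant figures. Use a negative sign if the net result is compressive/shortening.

Internal axial forces (sectioning from the free end, tension +): N_DE = 30 kN, N_CD = 30 kN, N_BC = -6.4 kN, N_AB = 9.6 kN.
A_AB = 1250 mm².
A_BC = 226.8 mm².
A_CD = 499.7 mm².
A_DE = 232.8 mm².
δ_AB = 9600·600/(1250·101000) = 0.04561 mm
δ_BC = -6400·227/(226.8·101000) = -0.06342 mm
δ_CD = 30000·251/(499.7·101000) = 0.1492 mm
δ_DE = 30000·576/(232.8·101000) = 0.7349 mm
δ = Σδ_i = 0.8663 mm.

0.866 mm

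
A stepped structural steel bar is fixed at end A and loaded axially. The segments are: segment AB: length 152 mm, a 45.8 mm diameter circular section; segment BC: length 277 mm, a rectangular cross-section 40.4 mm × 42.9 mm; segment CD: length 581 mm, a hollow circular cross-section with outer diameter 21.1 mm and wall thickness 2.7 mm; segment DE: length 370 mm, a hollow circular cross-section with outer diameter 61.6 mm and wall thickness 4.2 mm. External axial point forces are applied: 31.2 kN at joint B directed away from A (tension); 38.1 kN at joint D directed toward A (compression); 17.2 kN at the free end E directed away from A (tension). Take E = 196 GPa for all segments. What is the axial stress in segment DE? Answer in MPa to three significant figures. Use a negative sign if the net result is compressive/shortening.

22.7 MPa

Internal axial forces (sectioning from the free end, tension +): N_DE = 17.2 kN, N_CD = -20.9 kN, N_BC = -20.9 kN, N_AB = 10.3 kN.
A_DE = 757.4 mm².
σ_DE = N_DE/A_DE = 17200/757.4 = 22.71 MPa.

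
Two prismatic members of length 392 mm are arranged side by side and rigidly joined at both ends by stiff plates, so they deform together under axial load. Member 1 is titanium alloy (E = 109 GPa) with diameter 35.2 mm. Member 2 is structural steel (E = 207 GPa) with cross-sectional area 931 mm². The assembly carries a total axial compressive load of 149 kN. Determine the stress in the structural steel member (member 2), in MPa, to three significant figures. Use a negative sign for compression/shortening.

A_1 = 973.1 mm².
Equal strain + equilibrium ⇒ each member carries load in proportion to AE: A₁E₁ = 106100000 N, A₂E₂ = 192700000 N, ΣAE = 298800000 N.
σ₂ = P·E₂/ΣAE = -149000·207000/298800000 = -103.2 MPa.

-103 MPa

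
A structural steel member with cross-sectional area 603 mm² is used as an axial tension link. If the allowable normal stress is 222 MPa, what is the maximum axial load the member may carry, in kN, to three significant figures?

P_max = σ_allow · A = 222 · 603 = 133900 N = 133.9 kN.

134 kN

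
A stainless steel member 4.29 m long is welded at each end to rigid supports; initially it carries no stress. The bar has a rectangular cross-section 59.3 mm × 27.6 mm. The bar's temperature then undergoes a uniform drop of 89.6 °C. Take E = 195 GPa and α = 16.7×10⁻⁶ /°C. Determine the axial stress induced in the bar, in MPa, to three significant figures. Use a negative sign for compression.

292 MPa

Free thermal expansion αLΔT = 16.7e-6 · 4290 · -89.6 = -6.419 mm.
The walls impose strain ε = −(-6.419)/4290 = 1.4963e-03; σ = Eε = 195000 · 1.4963e-03 = 291.8 MPa.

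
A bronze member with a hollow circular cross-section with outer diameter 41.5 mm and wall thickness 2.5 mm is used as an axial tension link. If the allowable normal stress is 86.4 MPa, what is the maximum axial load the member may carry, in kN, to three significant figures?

26.5 kN

A = 306.3 mm².
P_max = σ_allow · A = 86.4 · 306.3 = 26460 N = 26.46 kN.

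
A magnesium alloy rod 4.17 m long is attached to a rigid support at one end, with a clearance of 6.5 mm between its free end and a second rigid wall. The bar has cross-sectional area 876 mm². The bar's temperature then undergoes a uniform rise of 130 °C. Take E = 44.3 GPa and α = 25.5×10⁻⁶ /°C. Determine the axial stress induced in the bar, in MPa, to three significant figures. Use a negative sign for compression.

Free thermal expansion αLΔT = 25.5e-6 · 4170 · 130 = 13.82 mm.
The walls engage after the gap closes; constrained expansion = 13.82 − 6.5 = 7.324 mm.
The walls impose strain ε = −(7.324)/4170 = -1.7562e-03; σ = Eε = 44300 · -1.7562e-03 = -77.8 MPa.

-77.8 MPa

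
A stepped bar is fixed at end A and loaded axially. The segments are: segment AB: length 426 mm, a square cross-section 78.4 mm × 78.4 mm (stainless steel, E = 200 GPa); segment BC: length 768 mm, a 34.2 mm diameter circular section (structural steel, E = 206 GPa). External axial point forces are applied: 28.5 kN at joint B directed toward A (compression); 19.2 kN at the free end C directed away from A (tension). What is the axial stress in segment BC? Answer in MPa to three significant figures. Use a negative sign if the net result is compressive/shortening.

20.9 MPa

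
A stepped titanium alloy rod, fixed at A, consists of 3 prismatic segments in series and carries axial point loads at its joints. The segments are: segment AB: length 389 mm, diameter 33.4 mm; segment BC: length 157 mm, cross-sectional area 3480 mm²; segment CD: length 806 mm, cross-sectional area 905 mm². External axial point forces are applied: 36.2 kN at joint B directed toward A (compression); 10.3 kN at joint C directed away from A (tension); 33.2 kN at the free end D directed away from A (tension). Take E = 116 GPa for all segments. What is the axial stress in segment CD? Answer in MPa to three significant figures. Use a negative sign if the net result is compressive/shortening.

Internal axial forces (sectioning from the free end, tension +): N_CD = 33.2 kN, N_BC = 43.5 kN, N_AB = 7.3 kN.
σ_CD = N_CD/A_CD = 33200/905 = 36.69 MPa.

36.7 MPa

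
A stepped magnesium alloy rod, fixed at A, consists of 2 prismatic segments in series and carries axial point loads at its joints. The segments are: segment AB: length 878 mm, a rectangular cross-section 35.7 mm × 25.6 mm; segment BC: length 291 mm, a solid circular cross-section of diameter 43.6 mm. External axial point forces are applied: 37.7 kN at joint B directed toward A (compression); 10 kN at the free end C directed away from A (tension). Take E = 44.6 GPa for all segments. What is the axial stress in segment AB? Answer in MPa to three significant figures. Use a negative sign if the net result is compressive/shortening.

Internal axial forces (sectioning from the free end, tension +): N_BC = 10 kN, N_AB = -27.7 kN.
A_AB = 913.9 mm².
σ_AB = N_AB/A_AB = -27700/913.9 = -30.31 MPa.

-30.3 MPa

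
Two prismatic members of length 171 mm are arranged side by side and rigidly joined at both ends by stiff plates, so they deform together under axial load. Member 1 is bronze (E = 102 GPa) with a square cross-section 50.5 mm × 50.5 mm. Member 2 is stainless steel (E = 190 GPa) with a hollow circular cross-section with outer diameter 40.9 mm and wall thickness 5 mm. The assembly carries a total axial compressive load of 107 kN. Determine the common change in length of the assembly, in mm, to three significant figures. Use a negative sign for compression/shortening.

A_1 = 2550 mm².
A_2 = 563.9 mm².
Equal strain + equilibrium ⇒ each member carries load in proportion to AE: A₁E₁ = 260100000 N, A₂E₂ = 107100000 N, ΣAE = 367300000 N.
δ = PL/ΣAE = -107000·171/367300000 = -0.04982 mm.

-0.0498 mm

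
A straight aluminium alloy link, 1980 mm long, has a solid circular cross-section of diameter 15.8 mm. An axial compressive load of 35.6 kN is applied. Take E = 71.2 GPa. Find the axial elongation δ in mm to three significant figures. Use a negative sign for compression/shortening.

-5.05 mm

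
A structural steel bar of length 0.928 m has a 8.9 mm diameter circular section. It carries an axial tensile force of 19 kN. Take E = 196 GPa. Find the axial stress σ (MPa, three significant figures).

A = 62.21 mm².
σ = N/A = 19000/62.21 = 305.4 MPa.

305 MPa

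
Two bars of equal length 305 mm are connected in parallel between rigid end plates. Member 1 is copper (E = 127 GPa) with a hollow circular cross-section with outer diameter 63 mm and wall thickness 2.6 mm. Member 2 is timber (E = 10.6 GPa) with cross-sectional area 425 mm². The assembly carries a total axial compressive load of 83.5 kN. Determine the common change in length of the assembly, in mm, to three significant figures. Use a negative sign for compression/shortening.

A_1 = 493.4 mm².
Equal strain + equilibrium ⇒ each member carries load in proportion to AE: A₁E₁ = 62660000 N, A₂E₂ = 4505000 N, ΣAE = 67160000 N.
δ = PL/ΣAE = -83500·305/67160000 = -0.3792 mm.

-0.379 mm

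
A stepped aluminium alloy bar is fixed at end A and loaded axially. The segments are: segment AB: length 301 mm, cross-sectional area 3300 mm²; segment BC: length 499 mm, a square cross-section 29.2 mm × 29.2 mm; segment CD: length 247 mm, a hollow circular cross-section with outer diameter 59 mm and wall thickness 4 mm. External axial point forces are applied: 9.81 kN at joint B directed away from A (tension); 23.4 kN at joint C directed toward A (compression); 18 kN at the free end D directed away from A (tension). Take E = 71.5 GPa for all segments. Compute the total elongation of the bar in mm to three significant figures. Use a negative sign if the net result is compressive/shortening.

Internal axial forces (sectioning from the free end, tension +): N_CD = 18 kN, N_BC = -5.4 kN, N_AB = 4.41 kN.
A_BC = 852.6 mm².
A_CD = 691.2 mm².
δ_AB = 4410·301/(3300·71500) = 0.005626 mm
δ_BC = -5400·499/(852.6·71500) = -0.0442 mm
δ_CD = 18000·247/(691.2·71500) = 0.08997 mm
δ = Σδ_i = 0.05139 mm.

0.0514 mm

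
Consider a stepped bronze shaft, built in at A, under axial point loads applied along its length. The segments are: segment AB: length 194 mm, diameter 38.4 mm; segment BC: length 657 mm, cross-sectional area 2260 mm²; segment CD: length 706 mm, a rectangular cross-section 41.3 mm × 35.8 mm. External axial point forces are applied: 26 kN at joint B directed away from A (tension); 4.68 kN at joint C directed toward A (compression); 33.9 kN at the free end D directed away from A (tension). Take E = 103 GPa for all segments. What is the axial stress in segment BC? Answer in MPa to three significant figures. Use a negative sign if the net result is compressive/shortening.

Internal axial forces (sectioning from the free end, tension +): N_CD = 33.9 kN, N_BC = 29.22 kN, N_AB = 55.22 kN.
σ_BC = N_BC/A_BC = 29220/2260 = 12.93 MPa.

12.9 MPa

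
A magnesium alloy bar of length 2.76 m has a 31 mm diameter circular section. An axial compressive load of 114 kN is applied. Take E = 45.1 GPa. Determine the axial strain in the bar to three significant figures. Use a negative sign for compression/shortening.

-0.00335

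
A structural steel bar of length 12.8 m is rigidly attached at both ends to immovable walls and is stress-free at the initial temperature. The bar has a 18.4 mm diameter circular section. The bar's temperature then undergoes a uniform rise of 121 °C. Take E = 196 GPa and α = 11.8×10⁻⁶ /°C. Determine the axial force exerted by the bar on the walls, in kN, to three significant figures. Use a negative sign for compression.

-74.4 kN

Free thermal expansion αLΔT = 11.8e-6 · 12800 · 121 = 18.28 mm.
The walls impose strain ε = −(18.28)/12800 = -1.4278e-03; σ = Eε = 196000 · -1.4278e-03 = -279.8 MPa.
Wall reaction R = σ·A = -279.8·265.9 = -74410 N = -74.41 kN.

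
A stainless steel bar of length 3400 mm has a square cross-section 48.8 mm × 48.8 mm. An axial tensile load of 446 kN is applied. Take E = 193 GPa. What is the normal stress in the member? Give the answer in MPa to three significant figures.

A = 2381 mm².
σ = N/A = 446000/2381 = 187.3 MPa.

187 MPa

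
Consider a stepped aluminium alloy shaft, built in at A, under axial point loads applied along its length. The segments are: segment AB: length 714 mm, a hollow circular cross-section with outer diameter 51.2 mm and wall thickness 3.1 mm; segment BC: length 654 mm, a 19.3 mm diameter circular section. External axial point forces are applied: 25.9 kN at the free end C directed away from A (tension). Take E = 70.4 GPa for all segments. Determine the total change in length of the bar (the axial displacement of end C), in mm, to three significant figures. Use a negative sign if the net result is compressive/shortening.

1.38 mm

Internal axial forces (sectioning from the free end, tension +): N_BC = 25.9 kN, N_AB = 25.9 kN.
A_AB = 468.4 mm².
A_BC = 292.6 mm².
δ_AB = 25900·714/(468.4·70400) = 0.5607 mm
δ_BC = 25900·654/(292.6·70400) = 0.8224 mm
δ = Σδ_i = 1.383 mm.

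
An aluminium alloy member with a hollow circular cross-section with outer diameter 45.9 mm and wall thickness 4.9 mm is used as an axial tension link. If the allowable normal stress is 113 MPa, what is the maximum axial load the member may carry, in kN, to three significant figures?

71.3 kN

A = 631.1 mm².
P_max = σ_allow · A = 113 · 631.1 = 71320 N = 71.32 kN.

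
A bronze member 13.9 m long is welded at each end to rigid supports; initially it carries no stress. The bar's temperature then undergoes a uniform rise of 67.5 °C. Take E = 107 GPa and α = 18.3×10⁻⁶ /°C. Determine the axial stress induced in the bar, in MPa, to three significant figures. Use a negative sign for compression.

Free thermal expansion αLΔT = 18.3e-6 · 13900 · 67.5 = 17.17 mm.
The walls impose strain ε = −(17.17)/13900 = -1.2353e-03; σ = Eε = 107000 · -1.2353e-03 = -132.2 MPa.

-132 MPa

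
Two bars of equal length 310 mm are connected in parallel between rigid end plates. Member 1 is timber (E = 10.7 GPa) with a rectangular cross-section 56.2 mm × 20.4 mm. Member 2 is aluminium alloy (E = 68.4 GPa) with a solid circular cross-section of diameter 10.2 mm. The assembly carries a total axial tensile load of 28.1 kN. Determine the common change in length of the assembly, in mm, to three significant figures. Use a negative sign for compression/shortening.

A_1 = 1146 mm².
A_2 = 81.71 mm².
Equal strain + equilibrium ⇒ each member carries load in proportion to AE: A₁E₁ = 12270000 N, A₂E₂ = 5589000 N, ΣAE = 17860000 N.
δ = PL/ΣAE = 28100·310/17860000 = 0.4878 mm.

0.488 mm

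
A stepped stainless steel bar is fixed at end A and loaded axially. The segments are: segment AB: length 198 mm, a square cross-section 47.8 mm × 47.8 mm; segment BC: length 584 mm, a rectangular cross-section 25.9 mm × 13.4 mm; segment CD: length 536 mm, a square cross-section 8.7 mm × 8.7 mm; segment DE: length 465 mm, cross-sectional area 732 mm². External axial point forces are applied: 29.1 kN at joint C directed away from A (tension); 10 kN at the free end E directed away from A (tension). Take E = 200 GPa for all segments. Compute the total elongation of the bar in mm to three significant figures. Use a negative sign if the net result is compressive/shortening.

0.732 mm

Internal axial forces (sectioning from the free end, tension +): N_DE = 10 kN, N_CD = 10 kN, N_BC = 39.1 kN, N_AB = 39.1 kN.
A_AB = 2285 mm².
A_BC = 347.1 mm².
A_CD = 75.69 mm².
δ_AB = 39100·198/(2285·200000) = 0.01694 mm
δ_BC = 39100·584/(347.1·200000) = 0.329 mm
δ_CD = 10000·536/(75.69·200000) = 0.3541 mm
δ_DE = 10000·465/(732·200000) = 0.03176 mm
δ = Σδ_i = 0.7317 mm.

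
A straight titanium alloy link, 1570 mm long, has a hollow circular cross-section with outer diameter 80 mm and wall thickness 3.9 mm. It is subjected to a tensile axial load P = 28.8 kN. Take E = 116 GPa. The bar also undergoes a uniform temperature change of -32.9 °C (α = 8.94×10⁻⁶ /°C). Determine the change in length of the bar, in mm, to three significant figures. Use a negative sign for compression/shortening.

-0.0437 mm

A = 932.4 mm².
δ_mech = NL/(AE) = 28800·1570/(932.4·116000) = 0.4181 mm.
δ_thermal = αLΔT = 8.94e-6·1570·-32.9 = -0.4618 mm.
δ = δ_mech + δ_thermal = -0.04372 mm.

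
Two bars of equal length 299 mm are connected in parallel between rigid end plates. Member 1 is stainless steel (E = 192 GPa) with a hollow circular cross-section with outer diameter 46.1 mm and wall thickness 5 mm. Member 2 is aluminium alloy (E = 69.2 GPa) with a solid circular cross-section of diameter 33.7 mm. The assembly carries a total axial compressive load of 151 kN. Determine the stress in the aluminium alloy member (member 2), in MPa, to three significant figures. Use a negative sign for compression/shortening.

A_1 = 645.6 mm².
A_2 = 892 mm².
Equal strain + equilibrium ⇒ each member carries load in proportion to AE: A₁E₁ = 124000000 N, A₂E₂ = 61720000 N, ΣAE = 185700000 N.
σ₂ = P·E₂/ΣAE = -151000·69200/185700000 = -56.28 MPa.

-56.3 MPa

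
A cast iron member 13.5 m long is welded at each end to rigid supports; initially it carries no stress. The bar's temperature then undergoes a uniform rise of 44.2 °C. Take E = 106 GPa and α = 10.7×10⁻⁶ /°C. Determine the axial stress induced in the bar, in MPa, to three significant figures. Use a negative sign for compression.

Free thermal expansion αLΔT = 10.7e-6 · 13500 · 44.2 = 6.385 mm.
The walls impose strain ε = −(6.385)/13500 = -4.7294e-04; σ = Eε = 106000 · -4.7294e-04 = -50.13 MPa.

-50.1 MPa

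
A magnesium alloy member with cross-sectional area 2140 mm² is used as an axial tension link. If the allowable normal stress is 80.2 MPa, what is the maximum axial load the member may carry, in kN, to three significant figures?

P_max = σ_allow · A = 80.2 · 2140 = 171600 N = 171.6 kN.

172 kN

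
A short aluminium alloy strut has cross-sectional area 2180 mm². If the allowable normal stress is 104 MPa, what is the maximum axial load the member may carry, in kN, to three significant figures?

227 kN

P_max = σ_allow · A = 104 · 2180 = 226700 N = 226.7 kN.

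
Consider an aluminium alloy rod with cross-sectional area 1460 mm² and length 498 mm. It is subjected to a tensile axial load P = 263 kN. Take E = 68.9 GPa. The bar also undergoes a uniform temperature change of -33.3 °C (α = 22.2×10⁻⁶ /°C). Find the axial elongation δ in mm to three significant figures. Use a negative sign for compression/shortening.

0.934 mm

δ_mech = NL/(AE) = 263000·498/(1460·68900) = 1.302 mm.
δ_thermal = αLΔT = 22.2e-6·498·-33.3 = -0.3682 mm.
δ = δ_mech + δ_thermal = 0.9339 mm.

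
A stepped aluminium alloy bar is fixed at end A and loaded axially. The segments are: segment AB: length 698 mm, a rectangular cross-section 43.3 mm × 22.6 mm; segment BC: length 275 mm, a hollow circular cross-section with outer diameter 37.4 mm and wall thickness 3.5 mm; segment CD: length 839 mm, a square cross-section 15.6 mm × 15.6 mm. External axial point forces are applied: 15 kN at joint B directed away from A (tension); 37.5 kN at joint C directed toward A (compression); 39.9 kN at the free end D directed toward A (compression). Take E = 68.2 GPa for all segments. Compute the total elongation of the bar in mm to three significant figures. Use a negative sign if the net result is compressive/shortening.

-3.51 mm

Internal axial forces (sectioning from the free end, tension +): N_CD = -39.9 kN, N_BC = -77.4 kN, N_AB = -62.4 kN.
A_AB = 978.6 mm².
A_BC = 372.7 mm².
A_CD = 243.4 mm².
δ_AB = -62400·698/(978.6·68200) = -0.6526 mm
δ_BC = -77400·275/(372.7·68200) = -0.8373 mm
δ_CD = -39900·839/(243.4·68200) = -2.017 mm
δ = Σδ_i = -3.507 mm.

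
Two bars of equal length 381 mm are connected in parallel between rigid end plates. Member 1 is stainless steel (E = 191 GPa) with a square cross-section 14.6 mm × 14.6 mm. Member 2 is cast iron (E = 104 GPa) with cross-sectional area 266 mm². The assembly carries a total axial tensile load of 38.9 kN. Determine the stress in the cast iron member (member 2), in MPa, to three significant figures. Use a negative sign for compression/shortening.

59.2 MPa

A_1 = 213.2 mm².
Equal strain + equilibrium ⇒ each member carries load in proportion to AE: A₁E₁ = 40710000 N, A₂E₂ = 27660000 N, ΣAE = 68380000 N.
σ₂ = P·E₂/ΣAE = 38900·104000/68380000 = 59.17 MPa.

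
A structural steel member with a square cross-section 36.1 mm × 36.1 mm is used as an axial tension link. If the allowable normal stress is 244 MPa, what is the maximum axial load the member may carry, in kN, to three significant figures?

A = 1303 mm².
P_max = σ_allow · A = 244 · 1303 = 318000 N = 318 kN.

318 kN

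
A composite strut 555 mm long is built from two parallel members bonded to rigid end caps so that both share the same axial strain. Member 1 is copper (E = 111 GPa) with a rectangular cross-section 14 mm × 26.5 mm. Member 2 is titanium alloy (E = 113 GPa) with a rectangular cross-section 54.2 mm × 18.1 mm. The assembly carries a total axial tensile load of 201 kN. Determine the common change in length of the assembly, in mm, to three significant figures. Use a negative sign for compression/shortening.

A_1 = 371 mm².
A_2 = 981 mm².
Equal strain + equilibrium ⇒ each member carries load in proportion to AE: A₁E₁ = 41180000 N, A₂E₂ = 110900000 N, ΣAE = 152000000 N.
δ = PL/ΣAE = 201000·555/152000000 = 0.7337 mm.

0.734 mm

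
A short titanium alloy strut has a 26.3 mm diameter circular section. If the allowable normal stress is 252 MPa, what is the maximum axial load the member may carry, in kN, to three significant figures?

A = 543.3 mm².
P_max = σ_allow · A = 252 · 543.3 = 136900 N = 136.9 kN.

137 kN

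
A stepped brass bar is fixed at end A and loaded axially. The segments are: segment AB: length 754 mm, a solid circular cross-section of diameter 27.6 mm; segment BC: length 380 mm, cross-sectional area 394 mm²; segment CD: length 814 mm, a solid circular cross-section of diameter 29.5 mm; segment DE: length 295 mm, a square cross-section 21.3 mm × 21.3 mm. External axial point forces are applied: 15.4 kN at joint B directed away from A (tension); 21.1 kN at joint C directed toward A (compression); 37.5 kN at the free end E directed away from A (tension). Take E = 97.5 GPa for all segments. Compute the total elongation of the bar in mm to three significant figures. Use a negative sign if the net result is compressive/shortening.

1.28 mm

Internal axial forces (sectioning from the free end, tension +): N_DE = 37.5 kN, N_CD = 37.5 kN, N_BC = 16.4 kN, N_AB = 31.8 kN.
A_AB = 598.3 mm².
A_CD = 683.5 mm².
A_DE = 453.7 mm².
δ_AB = 31800·754/(598.3·97500) = 0.411 mm
δ_BC = 16400·380/(394·97500) = 0.1622 mm
δ_CD = 37500·814/(683.5·97500) = 0.4581 mm
δ_DE = 37500·295/(453.7·97500) = 0.2501 mm
δ = Σδ_i = 1.281 mm.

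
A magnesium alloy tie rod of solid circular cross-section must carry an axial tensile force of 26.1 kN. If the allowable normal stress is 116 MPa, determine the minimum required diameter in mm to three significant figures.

16.9 mm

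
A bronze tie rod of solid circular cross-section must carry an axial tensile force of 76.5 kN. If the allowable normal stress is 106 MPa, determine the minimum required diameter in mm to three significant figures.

Required area A ≥ P/σ_allow = 76500/106 = 721.7 mm².
For a solid circular section, d ≥ √(4A/π) = 30.31 mm.

30.3 mm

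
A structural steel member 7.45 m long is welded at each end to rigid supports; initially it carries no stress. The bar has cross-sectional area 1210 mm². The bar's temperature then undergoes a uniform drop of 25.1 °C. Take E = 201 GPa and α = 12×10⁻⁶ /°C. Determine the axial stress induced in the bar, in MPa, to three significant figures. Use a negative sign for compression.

60.5 MPa

Free thermal expansion αLΔT = 12e-6 · 7450 · -25.1 = -2.244 mm.
The walls impose strain ε = −(-2.244)/7450 = 3.0120e-04; σ = Eε = 201000 · 3.0120e-04 = 60.54 MPa.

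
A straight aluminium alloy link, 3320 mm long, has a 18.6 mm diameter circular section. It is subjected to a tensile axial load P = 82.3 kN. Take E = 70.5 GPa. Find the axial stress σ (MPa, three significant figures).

303 MPa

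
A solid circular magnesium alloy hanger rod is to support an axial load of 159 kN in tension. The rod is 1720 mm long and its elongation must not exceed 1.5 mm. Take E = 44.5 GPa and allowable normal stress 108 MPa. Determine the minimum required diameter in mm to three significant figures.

Required area A ≥ P/σ_allow = 159000/108 = 1472 mm².
For a solid circular section, d ≥ √(4A/π) = 43.3 mm.
Elongation limit: A ≥ PL/(Eδ_allow) = 159000·1720/(44500·1.5) = 4097 mm² ⇒ d ≥ 72.23 mm.
The elongation limit governs.

72.2 mm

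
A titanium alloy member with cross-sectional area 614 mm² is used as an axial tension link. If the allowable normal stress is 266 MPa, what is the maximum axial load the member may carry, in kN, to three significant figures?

P_max = σ_allow · A = 266 · 614 = 163300 N = 163.3 kN.

163 kN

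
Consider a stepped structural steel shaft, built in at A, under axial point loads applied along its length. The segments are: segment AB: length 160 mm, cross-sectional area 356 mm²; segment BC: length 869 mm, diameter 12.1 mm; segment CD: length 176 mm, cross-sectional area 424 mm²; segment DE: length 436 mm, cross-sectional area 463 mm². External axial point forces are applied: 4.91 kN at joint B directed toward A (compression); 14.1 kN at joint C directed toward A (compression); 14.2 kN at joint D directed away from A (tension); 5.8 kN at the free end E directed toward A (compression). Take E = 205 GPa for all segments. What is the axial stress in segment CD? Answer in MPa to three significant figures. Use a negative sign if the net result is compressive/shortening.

19.8 MPa

Internal axial forces (sectioning from the free end, tension +): N_DE = -5.8 kN, N_CD = 8.4 kN, N_BC = -5.7 kN, N_AB = -10.61 kN.
σ_CD = N_CD/A_CD = 8400/424 = 19.81 MPa.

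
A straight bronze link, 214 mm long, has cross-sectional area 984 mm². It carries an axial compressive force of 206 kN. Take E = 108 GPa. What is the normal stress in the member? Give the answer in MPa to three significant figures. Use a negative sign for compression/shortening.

-209 MPa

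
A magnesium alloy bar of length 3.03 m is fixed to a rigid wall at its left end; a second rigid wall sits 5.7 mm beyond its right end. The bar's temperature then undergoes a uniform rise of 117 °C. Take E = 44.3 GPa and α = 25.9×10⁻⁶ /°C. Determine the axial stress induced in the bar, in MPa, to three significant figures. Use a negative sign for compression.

Free thermal expansion αLΔT = 25.9e-6 · 3030 · 117 = 9.182 mm.
The walls engage after the gap closes; constrained expansion = 9.182 − 5.7 = 3.482 mm.
The walls impose strain ε = −(3.482)/3030 = -1.1491e-03; σ = Eε = 44300 · -1.1491e-03 = -50.91 MPa.

-50.9 MPa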